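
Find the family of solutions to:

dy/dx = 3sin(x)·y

Separating variables and integrating:
ln|y| = -3cos(x) + C

General solution: y = Ce^(-3cos(x))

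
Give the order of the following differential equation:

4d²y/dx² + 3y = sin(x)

The order is 2 (highest derivative is of order 2).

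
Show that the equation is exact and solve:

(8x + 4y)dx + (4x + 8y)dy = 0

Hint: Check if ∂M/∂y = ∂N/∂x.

Verify exactness: ∂M/∂y = ∂N/∂x ✓
Find F(x,y) such that ∂F/∂x = M, ∂F/∂y = N
Solution: 4x² + 4xy + 4y² = C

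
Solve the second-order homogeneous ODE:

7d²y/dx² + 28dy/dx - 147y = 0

Characteristic equation: 7r² + 28r - 147 = 0
Divide by 7: r² + 4r - 21 = 0
Roots: r = 3, -7 (distinct real)
General solution: y = C₁e^(3x) + C₂e^(-7x)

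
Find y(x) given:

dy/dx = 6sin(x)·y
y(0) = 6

General solution: y = Ce^(-6cos(x))
Applying IC y(0) = 6:
Particular solution: y = 6e^(6(1-cos(x)))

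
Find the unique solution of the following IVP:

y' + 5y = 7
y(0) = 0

General solution: y = 7/5 + Ce^(-5x)
Applying y(0) = 0: C = 0 - 7/5 = -7/5
Particular solution: y = 7/5 - (7/5)e^(-5x)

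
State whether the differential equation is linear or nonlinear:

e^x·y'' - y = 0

Linear (y and its derivatives appear to the first power only, no products of y terms)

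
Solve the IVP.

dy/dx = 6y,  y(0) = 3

General solution: y = Ce^(6x)
Applying IC y(0) = 3:
Particular solution: y = 3e^(6x)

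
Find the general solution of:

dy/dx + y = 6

Using integrating factor method:

General solution: y = 6 + Ce^(-x)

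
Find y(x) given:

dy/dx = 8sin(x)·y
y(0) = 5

General solution: y = Ce^(-8cos(x))
Applying IC y(0) = 5:
Particular solution: y = 5e^(8(1-cos(x)))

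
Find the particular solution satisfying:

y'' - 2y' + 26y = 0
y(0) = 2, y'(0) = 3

General solution: y = e^x(C₁cos(5x) + C₂sin(5x))
Complex roots r = 1 ± 5i
Applying ICs: C₁ = 2, C₂ = 1/5
Particular solution: y = e^x(2cos(5x) + (1/5)sin(5x))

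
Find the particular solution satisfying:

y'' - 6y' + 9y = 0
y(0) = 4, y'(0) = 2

General solution: y = (C₁ + C₂x)e^(3x)
Repeated root r = 3
Applying ICs: C₁ = 4, C₂ = -10
Particular solution: y = (4 - 10x)e^(3x)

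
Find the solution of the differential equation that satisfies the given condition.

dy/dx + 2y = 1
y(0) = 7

General solution: y = 1/2 + Ce^(-2x)
Applying y(0) = 7: C = 7 - 1/2 = 13/2
Particular solution: y = 1/2 + (13/2)e^(-2x)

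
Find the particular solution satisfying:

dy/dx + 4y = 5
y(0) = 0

General solution: y = 5/4 + Ce^(-4x)
Applying y(0) = 0: C = 0 - 5/4 = -5/4
Particular solution: y = 5/4 - (5/4)e^(-4x)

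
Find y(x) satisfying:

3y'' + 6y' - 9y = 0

Characteristic equation: 3r² + 6r - 9 = 0
Divide by 3: r² + 2r - 3 = 0
Roots: r = 1, -3 (distinct real)
General solution: y = C₁e^x + C₂e^(-3x)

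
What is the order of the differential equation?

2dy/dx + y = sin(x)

The order is 1 (highest derivative is of order 1).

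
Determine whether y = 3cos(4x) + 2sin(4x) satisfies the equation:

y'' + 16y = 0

Verification:
y'' = -48cos(4x) - 32sin(4x)
y'' + 16y = 0 ✓

Yes, it is a solution.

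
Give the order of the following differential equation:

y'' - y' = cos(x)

The order is 2 (highest derivative is of order 2).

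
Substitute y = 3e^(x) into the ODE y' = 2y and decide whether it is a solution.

Verification:
y = 3e^(x)
y' = 3e^(x)
But 2y = 6e^(x)
y' ≠ 2y — the derivative does not match

No, it is not a solution.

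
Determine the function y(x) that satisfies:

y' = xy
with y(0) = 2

General solution: y = Ce^(x²/2)
Applying IC y(0) = 2:
Particular solution: y = 2e^(x²/2)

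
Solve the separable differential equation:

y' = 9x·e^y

Separating variables and integrating:
-e^(-y) = 9x²/2 + C

General solution: y = -ln(C - 9x²/2)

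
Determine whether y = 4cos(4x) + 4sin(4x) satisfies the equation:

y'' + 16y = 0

Verification:
y'' = -64cos(4x) - 64sin(4x)
y'' + 16y = 0 ✓

Yes, it is a solution.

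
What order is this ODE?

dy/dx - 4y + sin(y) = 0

The order is 1 (highest derivative is of order 1).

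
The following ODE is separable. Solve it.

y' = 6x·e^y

Separating variables and integrating:
-e^(-y) = 3x² + C

General solution: y = -ln(C - 3x²)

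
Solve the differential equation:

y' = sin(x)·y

Separating variables and integrating:
ln|y| = -cos(x) + C

General solution: y = Ce^(-cos(x))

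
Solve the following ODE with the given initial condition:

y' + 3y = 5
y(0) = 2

General solution: y = 5/3 + Ce^(-3x)
Applying y(0) = 2: C = 2 - 5/3 = 1/3
Particular solution: y = 5/3 + (1/3)e^(-3x)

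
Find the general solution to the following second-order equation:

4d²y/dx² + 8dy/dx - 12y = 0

Characteristic equation: 4r² + 8r - 12 = 0
Divide by 4: r² + 2r - 3 = 0
Roots: r = 1, -3 (distinct real)
General solution: y = C₁e^x + C₂e^(-3x)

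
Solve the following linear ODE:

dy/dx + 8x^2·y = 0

Using integrating factor method:

General solution: y = Ce^(-8x^3/3)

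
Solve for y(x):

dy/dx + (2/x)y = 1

Using integrating factor method:

General solution: y = (1/3)x + Cx^(-2)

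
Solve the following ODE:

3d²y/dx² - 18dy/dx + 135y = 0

Characteristic equation: 3r² - 18r + 135 = 0
Divide by 3: r² - 6r + 45 = 0
Roots: r = 3 ± 6i (complex conjugates)
General solution: y = e^(3x)(C₁cos(6x) + C₂sin(6x))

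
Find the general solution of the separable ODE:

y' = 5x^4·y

Separating variables and integrating:
ln|y| = x^5 + C

General solution: y = Ce^(x^5)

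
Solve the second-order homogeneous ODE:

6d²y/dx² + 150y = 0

Characteristic equation: 6r² + 150 = 0
Divide by 6: r² + 25 = 0
Roots: r = ±5i (complex conjugates)
General solution: y = C₁cos(5x) + C₂sin(5x)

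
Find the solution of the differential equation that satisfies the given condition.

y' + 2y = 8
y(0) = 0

General solution: y = 4 + Ce^(-2x)
Applying y(0) = 0: C = 0 - 4 = -4
Particular solution: y = 4 - 4e^(-2x)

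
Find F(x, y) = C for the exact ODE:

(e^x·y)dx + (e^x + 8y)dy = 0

Verify exactness: ∂M/∂y = ∂N/∂x ✓
Find F(x,y) such that ∂F/∂x = M, ∂F/∂y = N
Solution: e^x·y + 4y² = C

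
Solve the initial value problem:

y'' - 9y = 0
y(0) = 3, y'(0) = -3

General solution: y = C₁e^(3x) + C₂e^(-3x)
Applying ICs: C₁ = 1, C₂ = 2
Particular solution: y = e^(3x) + 2e^(-3x)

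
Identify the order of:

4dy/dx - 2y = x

The order is 1 (highest derivative is of order 1).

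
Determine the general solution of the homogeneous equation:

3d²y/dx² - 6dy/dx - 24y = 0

Characteristic equation: 3r² - 6r - 24 = 0
Divide by 3: r² - 2r - 8 = 0
Roots: r = 4, -2 (distinct real)
General solution: y = C₁e^(4x) + C₂e^(-2x)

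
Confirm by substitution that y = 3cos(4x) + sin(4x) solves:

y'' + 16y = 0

Verification:
y'' = -48cos(4x) - 16sin(4x)
y'' + 16y = 0 ✓

Yes, it is a solution.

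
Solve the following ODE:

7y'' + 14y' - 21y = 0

Characteristic equation: 7r² + 14r - 21 = 0
Divide by 7: r² + 2r - 3 = 0
Roots: r = 1, -3 (distinct real)
General solution: y = C₁e^x + C₂e^(-3x)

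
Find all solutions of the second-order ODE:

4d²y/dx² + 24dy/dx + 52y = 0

Characteristic equation: 4r² + 24r + 52 = 0
Divide by 4: r² + 6r + 13 = 0
Roots: r = -3 ± 2i (complex conjugates)
General solution: y = e^(-3x)(C₁cos(2x) + C₂sin(2x))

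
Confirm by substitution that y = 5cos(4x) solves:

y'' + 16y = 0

Verification:
y'' = -80cos(4x)
y'' + 16y = 0 ✓

Yes, it is a solution.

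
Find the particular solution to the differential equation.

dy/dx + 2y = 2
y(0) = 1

General solution: y = 1 + Ce^(-2x)
Applying y(0) = 1: C = 1 - 1 = 0
Particular solution: y = 1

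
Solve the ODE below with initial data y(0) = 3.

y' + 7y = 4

General solution: y = 4/7 + Ce^(-7x)
Applying y(0) = 3: C = 3 - 4/7 = 17/7
Particular solution: y = 4/7 + (17/7)e^(-7x)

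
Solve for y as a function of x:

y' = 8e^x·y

Separating variables and integrating:
ln|y| = 8e^x + C

General solution: y = Ce^(8e^x)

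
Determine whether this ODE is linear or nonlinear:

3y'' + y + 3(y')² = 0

Nonlinear ((y')² term)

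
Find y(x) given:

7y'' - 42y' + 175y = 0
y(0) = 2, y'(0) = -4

General solution: y = e^(3x)(C₁cos(4x) + C₂sin(4x))
Complex roots r = 3 ± 4i
Applying ICs: C₁ = 2, C₂ = -5/2
Particular solution: y = e^(3x)(2cos(4x) - (5/2)sin(4x))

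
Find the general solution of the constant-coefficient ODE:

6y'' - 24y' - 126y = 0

Characteristic equation: 6r² - 24r - 126 = 0
Divide by 6: r² - 4r - 21 = 0
Roots: r = 7, -3 (distinct real)
General solution: y = C₁e^(7x) + C₂e^(-3x)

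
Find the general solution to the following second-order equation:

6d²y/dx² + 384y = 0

Characteristic equation: 6r² + 384 = 0
Divide by 6: r² + 64 = 0
Roots: r = ±8i (complex conjugates)
General solution: y = C₁cos(8x) + C₂sin(8x)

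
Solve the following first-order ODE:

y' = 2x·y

Separating variables and integrating:
ln|y| = x^2 + C

General solution: y = Ce^(x^2)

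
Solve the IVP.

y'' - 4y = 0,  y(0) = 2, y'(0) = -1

General solution: y = C₁e^(2x) + C₂e^(-2x)
Applying ICs: C₁ = 3/4, C₂ = 5/4
Particular solution: y = (3/4)e^(2x) + (5/4)e^(-2x)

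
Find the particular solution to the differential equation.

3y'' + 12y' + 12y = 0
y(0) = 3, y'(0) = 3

General solution: y = (C₁ + C₂x)e^(-2x)
Repeated root r = -2
Applying ICs: C₁ = 3, C₂ = 9
Particular solution: y = (3 + 9x)e^(-2x)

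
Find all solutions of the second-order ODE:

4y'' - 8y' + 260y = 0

Characteristic equation: 4r² - 8r + 260 = 0
Divide by 4: r² - 2r + 65 = 0
Roots: r = 1 ± 8i (complex conjugates)
General solution: y = e^x(C₁cos(8x) + C₂sin(8x))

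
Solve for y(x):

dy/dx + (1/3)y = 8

Using integrating factor method:

General solution: y = 24 + Ce^(-x/3)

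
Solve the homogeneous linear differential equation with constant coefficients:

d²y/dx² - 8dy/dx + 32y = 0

Characteristic equation: r² - 8r + 32 = 0
Roots: r = 4 ± 4i (complex conjugates)
General solution: y = e^(4x)(C₁cos(4x) + C₂sin(4x))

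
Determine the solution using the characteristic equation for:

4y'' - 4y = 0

Characteristic equation: 4r² - 4 = 0
Divide by 4: r² - 1 = 0
Roots: r = 1, -1 (distinct real)
General solution: y = C₁e^x + C₂e^(-x)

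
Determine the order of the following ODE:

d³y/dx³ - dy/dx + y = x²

The order is 3 (highest derivative is of order 3).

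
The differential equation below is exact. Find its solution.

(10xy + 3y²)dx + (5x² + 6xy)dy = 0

Verify exactness: ∂M/∂y = ∂N/∂x ✓
Find F(x,y) such that ∂F/∂x = M, ∂F/∂y = N
Solution: 5x²y + 3xy² = C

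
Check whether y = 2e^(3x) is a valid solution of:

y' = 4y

Verification:
y = 2e^(3x)
y' = 6e^(3x)
But 4y = 8e^(3x)
y' ≠ 4y — the derivative does not match

No, it is not a solution.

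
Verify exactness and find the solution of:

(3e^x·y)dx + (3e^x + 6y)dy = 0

Verify exactness: ∂M/∂y = ∂N/∂x ✓
Find F(x,y) such that ∂F/∂x = M, ∂F/∂y = N
Solution: 3e^x·y + 3y² = C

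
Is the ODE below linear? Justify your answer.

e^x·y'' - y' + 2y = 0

Yes. Linear (y and its derivatives appear to the first power only, no products of y terms)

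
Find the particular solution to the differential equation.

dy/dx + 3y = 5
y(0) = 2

General solution: y = 5/3 + Ce^(-3x)
Applying y(0) = 2: C = 2 - 5/3 = 1/3
Particular solution: y = 5/3 + (1/3)e^(-3x)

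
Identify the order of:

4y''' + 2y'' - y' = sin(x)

The order is 3 (highest derivative is of order 3).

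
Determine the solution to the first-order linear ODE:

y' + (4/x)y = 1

Using integrating factor method:

General solution: y = (1/5)x + Cx^(-4)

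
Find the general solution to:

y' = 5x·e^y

Separating variables and integrating:
-e^(-y) = 5x²/2 + C

General solution: y = -ln(C - 5x²/2)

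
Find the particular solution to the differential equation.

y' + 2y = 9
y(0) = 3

General solution: y = 9/2 + Ce^(-2x)
Applying y(0) = 3: C = 3 - 9/2 = -3/2
Particular solution: y = 9/2 - (3/2)e^(-2x)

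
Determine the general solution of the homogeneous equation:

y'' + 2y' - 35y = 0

Characteristic equation: r² + 2r - 35 = 0
Roots: r = 5, -7 (distinct real)
General solution: y = C₁e^(5x) + C₂e^(-7x)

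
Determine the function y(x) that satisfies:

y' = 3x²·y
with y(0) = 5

General solution: y = Ce^(x³)
Applying IC y(0) = 5:
Particular solution: y = 5e^(x³)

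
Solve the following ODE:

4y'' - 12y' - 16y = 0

Characteristic equation: 4r² - 12r - 16 = 0
Divide by 4: r² - 3r - 4 = 0
Roots: r = 4, -1 (distinct real)
General solution: y = C₁e^(4x) + C₂e^(-x)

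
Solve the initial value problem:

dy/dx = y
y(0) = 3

General solution: y = Ce^x
Applying IC y(0) = 3:
Particular solution: y = 3e^x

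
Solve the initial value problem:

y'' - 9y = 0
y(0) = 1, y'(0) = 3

General solution: y = C₁e^(3x) + C₂e^(-3x)
Applying ICs: C₁ = 1, C₂ = 0
Particular solution: y = e^(3x)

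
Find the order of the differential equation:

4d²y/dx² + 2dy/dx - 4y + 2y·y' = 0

The order is 2 (highest derivative is of order 2).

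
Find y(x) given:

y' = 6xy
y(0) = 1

General solution: y = Ce^(3x²)
Applying IC y(0) = 1:
Particular solution: y = e^(3x²)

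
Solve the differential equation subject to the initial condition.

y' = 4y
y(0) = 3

General solution: y = Ce^(4x)
Applying IC y(0) = 3:
Particular solution: y = 3e^(4x)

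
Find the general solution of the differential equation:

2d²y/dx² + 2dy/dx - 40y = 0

Characteristic equation: 2r² + 2r - 40 = 0
Divide by 2: r² + r - 20 = 0
Roots: r = 4, -5 (distinct real)
General solution: y = C₁e^(4x) + C₂e^(-5x)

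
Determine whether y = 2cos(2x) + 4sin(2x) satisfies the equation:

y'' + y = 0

Verification:
y'' = -8cos(2x) - 16sin(2x)
y'' + y ≠ 0 (frequency mismatch: got 4 instead of 1)

No, it is not a solution.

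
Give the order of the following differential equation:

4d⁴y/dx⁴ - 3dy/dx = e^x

The order is 4 (highest derivative is of order 4).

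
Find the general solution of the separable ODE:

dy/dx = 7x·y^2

Separating variables and integrating:
-1/y = 7x^2/2 + C

General solution: y^-1 = (-7/2)x^2 + C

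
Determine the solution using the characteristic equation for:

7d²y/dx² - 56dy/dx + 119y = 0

Characteristic equation: 7r² - 56r + 119 = 0
Divide by 7: r² - 8r + 17 = 0
Roots: r = 4 ± i (complex conjugates)
General solution: y = e^(4x)(C₁cos(x) + C₂sin(x))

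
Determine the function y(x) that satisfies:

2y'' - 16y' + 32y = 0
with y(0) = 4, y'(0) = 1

General solution: y = (C₁ + C₂x)e^(4x)
Repeated root r = 4
Applying ICs: C₁ = 4, C₂ = -15
Particular solution: y = (4 - 15x)e^(4x)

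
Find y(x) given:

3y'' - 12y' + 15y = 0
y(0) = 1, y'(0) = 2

General solution: y = e^(2x)(C₁cos(x) + C₂sin(x))
Complex roots r = 2 ± i
Applying ICs: C₁ = 1, C₂ = 0
Particular solution: y = e^(2x)(cos(x))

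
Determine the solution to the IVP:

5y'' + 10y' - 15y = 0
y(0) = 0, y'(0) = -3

General solution: y = C₁e^x + C₂e^(-3x)
Applying ICs: C₁ = -3/4, C₂ = 3/4
Particular solution: y = -(3/4)e^x + (3/4)e^(-3x)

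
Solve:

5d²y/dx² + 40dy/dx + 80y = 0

Characteristic equation: 5r² + 40r + 80 = 0
Divide by 5: r² + 8r + 16 = 0
Factored: (r + 4)² = 0
Repeated root: r = -4
General solution: y = (C₁ + C₂x)e^(-4x)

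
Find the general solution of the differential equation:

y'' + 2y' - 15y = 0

Characteristic equation: r² + 2r - 15 = 0
Roots: r = 3, -5 (distinct real)
General solution: y = C₁e^(3x) + C₂e^(-5x)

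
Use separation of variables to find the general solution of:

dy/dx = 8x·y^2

Separating variables and integrating:
-1/y = 4x^2 + C

General solution: y^-1 = -4x^2 + C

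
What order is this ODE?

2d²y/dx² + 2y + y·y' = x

The order is 2 (highest derivative is of order 2).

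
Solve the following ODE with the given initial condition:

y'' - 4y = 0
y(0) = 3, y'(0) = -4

General solution: y = C₁e^(2x) + C₂e^(-2x)
Applying ICs: C₁ = 1/2, C₂ = 5/2
Particular solution: y = (1/2)e^(2x) + (5/2)e^(-2x)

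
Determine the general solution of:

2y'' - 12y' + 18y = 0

Characteristic equation: 2r² - 12r + 18 = 0
Divide by 2: r² - 6r + 9 = 0
Factored: (r - 3)² = 0
Repeated root: r = 3
General solution: y = (C₁ + C₂x)e^(3x)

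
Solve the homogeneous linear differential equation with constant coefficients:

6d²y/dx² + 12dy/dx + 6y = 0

Characteristic equation: 6r² + 12r + 6 = 0
Divide by 6: r² + 2r + 1 = 0
Factored: (r + 1)² = 0
Repeated root: r = -1
General solution: y = (C₁ + C₂x)e^(-x)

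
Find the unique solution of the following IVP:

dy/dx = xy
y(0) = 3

General solution: y = Ce^(x²/2)
Applying IC y(0) = 3:
Particular solution: y = 3e^(x²/2)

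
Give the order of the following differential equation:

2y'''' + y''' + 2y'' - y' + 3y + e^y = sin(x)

The order is 4 (highest derivative is of order 4).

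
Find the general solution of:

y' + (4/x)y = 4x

Using integrating factor method:

General solution: y = (2/3)x^2 + Cx^(-4)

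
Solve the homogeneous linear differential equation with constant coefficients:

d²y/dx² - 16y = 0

Characteristic equation: r² - 16 = 0
Roots: r = 4, -4 (distinct real)
General solution: y = C₁e^(4x) + C₂e^(-4x)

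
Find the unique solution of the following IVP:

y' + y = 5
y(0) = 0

General solution: y = 5 + Ce^(-x)
Applying y(0) = 0: C = 0 - 5 = -5
Particular solution: y = 5 - 5e^(-x)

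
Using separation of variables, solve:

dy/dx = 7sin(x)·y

Separating variables and integrating:
ln|y| = -7cos(x) + C

General solution: y = Ce^(-7cos(x))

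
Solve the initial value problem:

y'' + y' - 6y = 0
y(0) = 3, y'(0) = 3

General solution: y = C₁e^(2x) + C₂e^(-3x)
Applying ICs: C₁ = 12/5, C₂ = 3/5
Particular solution: y = (12/5)e^(2x) + (3/5)e^(-3x)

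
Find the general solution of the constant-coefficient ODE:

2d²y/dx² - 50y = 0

Characteristic equation: 2r² - 50 = 0
Divide by 2: r² - 25 = 0
Roots: r = 5, -5 (distinct real)
General solution: y = C₁e^(5x) + C₂e^(-5x)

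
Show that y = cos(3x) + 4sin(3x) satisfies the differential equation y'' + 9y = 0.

Verification:
y'' = -9cos(3x) - 36sin(3x)
y'' + 9y = 0 ✓

Yes, it is a solution.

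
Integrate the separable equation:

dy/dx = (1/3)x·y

Separating variables and integrating:
ln|y| = x^2/6 + C

General solution: y = Ce^(x^2/6)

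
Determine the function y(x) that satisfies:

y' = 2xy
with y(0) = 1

General solution: y = Ce^(x²)
Applying IC y(0) = 1:
Particular solution: y = e^(x²)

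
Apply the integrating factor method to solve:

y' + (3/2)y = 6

Using integrating factor method:

General solution: y = 4 + Ce^(-3x/2)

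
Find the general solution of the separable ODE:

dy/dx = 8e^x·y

Separating variables and integrating:
ln|y| = 8e^x + C

General solution: y = Ce^(8e^x)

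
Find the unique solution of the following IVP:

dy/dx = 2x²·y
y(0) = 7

General solution: y = Ce^(2x³/3)
Applying IC y(0) = 7:
Particular solution: y = 7e^(2x³/3)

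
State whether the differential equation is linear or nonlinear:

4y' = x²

Linear (y and its derivatives appear to the first power only, no products of y terms)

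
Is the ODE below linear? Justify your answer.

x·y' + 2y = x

Yes. Linear (y and its derivatives appear to the first power only, no products of y terms)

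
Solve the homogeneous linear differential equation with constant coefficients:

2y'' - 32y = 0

Characteristic equation: 2r² - 32 = 0
Divide by 2: r² - 16 = 0
Roots: r = 4, -4 (distinct real)
General solution: y = C₁e^(4x) + C₂e^(-4x)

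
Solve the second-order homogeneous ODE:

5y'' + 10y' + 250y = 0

Characteristic equation: 5r² + 10r + 250 = 0
Divide by 5: r² + 2r + 50 = 0
Roots: r = -1 ± 7i (complex conjugates)
General solution: y = e^(-x)(C₁cos(7x) + C₂sin(7x))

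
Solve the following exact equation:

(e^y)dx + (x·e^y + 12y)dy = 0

Verify exactness: ∂M/∂y = ∂N/∂x ✓
Find F(x,y) such that ∂F/∂x = M, ∂F/∂y = N
Solution: x·e^y + 6y² = C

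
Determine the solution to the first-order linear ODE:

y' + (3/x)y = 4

Using integrating factor method:

General solution: y = x + Cx^(-3)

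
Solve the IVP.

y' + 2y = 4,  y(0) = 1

General solution: y = 2 + Ce^(-2x)
Applying y(0) = 1: C = 1 - 2 = -1
Particular solution: y = 2 - e^(-2x)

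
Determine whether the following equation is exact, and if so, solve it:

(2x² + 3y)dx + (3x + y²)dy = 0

Verify exactness: ∂M/∂y = ∂N/∂x ✓
Find F(x,y) such that ∂F/∂x = M, ∂F/∂y = N
Solution: 2x³/3 + 3xy + y³/3 = C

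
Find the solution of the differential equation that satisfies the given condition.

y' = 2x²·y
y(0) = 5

General solution: y = Ce^(2x³/3)
Applying IC y(0) = 5:
Particular solution: y = 5e^(2x³/3)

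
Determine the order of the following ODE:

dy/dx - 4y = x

The order is 1 (highest derivative is of order 1).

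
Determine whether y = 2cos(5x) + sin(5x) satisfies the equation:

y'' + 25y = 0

Verification:
y'' = -50cos(5x) - 25sin(5x)
y'' + 25y = 0 ✓

Yes, it is a solution.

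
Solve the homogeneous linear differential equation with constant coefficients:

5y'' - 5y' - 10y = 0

Characteristic equation: 5r² - 5r - 10 = 0
Divide by 5: r² - r - 2 = 0
Roots: r = 2, -1 (distinct real)
General solution: y = C₁e^(2x) + C₂e^(-x)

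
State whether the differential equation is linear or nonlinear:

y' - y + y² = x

Nonlinear (y² term)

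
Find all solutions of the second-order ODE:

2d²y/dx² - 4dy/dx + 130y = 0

Characteristic equation: 2r² - 4r + 130 = 0
Divide by 2: r² - 2r + 65 = 0
Roots: r = 1 ± 8i (complex conjugates)
General solution: y = e^x(C₁cos(8x) + C₂sin(8x))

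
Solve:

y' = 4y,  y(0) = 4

General solution: y = Ce^(4x)
Applying IC y(0) = 4:
Particular solution: y = 4e^(4x)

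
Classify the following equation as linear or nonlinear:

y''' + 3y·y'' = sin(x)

Nonlinear (y·y'' term)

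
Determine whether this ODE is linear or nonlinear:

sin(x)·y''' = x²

Linear (y and its derivatives appear to the first power only, no products of y terms)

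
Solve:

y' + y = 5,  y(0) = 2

General solution: y = 5 + Ce^(-x)
Applying y(0) = 2: C = 2 - 5 = -3
Particular solution: y = 5 - 3e^(-x)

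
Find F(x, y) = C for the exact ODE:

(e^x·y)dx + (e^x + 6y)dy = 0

Verify exactness: ∂M/∂y = ∂N/∂x ✓
Find F(x,y) such that ∂F/∂x = M, ∂F/∂y = N
Solution: e^x·y + 3y² = C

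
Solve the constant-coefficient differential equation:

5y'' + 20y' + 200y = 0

Characteristic equation: 5r² + 20r + 200 = 0
Divide by 5: r² + 4r + 40 = 0
Roots: r = -2 ± 6i (complex conjugates)
General solution: y = e^(-2x)(C₁cos(6x) + C₂sin(6x))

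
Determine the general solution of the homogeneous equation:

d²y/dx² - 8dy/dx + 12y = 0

Characteristic equation: r² - 8r + 12 = 0
Roots: r = 6, 2 (distinct real)
General solution: y = C₁e^(6x) + C₂e^(2x)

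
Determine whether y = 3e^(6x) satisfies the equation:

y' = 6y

Verification:
y = 3e^(6x)
y' = 18e^(6x)
6y = 18e^(6x)
y' = 6y ✓

Yes, it is a solution.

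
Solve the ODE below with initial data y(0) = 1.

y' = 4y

General solution: y = Ce^(4x)
Applying IC y(0) = 1:
Particular solution: y = e^(4x)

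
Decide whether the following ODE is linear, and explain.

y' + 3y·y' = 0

Nonlinear (product y·y')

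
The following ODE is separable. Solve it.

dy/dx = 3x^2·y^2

Separating variables and integrating:
-1/y = x^3 + C

General solution: y^-1 = -x^3 + C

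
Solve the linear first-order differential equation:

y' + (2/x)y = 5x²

Using integrating factor method:

General solution: y = x^3 + Cx^(-2)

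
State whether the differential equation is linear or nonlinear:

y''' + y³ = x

Nonlinear (y³ term)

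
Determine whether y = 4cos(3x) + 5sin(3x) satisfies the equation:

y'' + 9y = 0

Verification:
y'' = -36cos(3x) - 45sin(3x)
y'' + 9y = 0 ✓

Yes, it is a solution.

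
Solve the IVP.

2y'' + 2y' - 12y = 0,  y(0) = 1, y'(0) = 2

General solution: y = C₁e^(2x) + C₂e^(-3x)
Applying ICs: C₁ = 1, C₂ = 0
Particular solution: y = e^(2x)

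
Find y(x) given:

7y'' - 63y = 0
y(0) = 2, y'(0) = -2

General solution: y = C₁e^(3x) + C₂e^(-3x)
Applying ICs: C₁ = 2/3, C₂ = 4/3
Particular solution: y = (2/3)e^(3x) + (4/3)e^(-3x)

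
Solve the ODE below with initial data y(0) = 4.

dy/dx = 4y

General solution: y = Ce^(4x)
Applying IC y(0) = 4:
Particular solution: y = 4e^(4x)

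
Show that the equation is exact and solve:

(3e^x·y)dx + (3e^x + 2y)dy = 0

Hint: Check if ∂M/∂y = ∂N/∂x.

Verify exactness: ∂M/∂y = ∂N/∂x ✓
Find F(x,y) such that ∂F/∂x = M, ∂F/∂y = N
Solution: 3e^x·y + y² = C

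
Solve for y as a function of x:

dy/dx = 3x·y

Separating variables and integrating:
ln|y| = 3x^2/2 + C

General solution: y = Ce^(3x^2/2)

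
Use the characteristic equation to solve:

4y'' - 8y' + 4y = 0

Characteristic equation: 4r² - 8r + 4 = 0
Divide by 4: r² - 2r + 1 = 0
Factored: (r - 1)² = 0
Repeated root: r = 1
General solution: y = (C₁ + C₂x)e^x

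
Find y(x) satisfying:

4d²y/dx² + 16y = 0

Characteristic equation: 4r² + 16 = 0
Divide by 4: r² + 4 = 0
Roots: r = ±2i (complex conjugates)
General solution: y = C₁cos(2x) + C₂sin(2x)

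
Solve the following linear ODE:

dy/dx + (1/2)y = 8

Using integrating factor method:

General solution: y = 16 + Ce^(-x/2)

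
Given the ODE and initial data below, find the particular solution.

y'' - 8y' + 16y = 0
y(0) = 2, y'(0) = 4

General solution: y = (C₁ + C₂x)e^(4x)
Repeated root r = 4
Applying ICs: C₁ = 2, C₂ = -4
Particular solution: y = (2 - 4x)e^(4x)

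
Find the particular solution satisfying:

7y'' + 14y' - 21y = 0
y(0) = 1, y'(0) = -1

General solution: y = C₁e^x + C₂e^(-3x)
Applying ICs: C₁ = 1/2, C₂ = 1/2
Particular solution: y = (1/2)e^x + (1/2)e^(-3x)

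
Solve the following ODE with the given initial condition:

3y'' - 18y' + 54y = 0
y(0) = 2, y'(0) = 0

General solution: y = e^(3x)(C₁cos(3x) + C₂sin(3x))
Complex roots r = 3 ± 3i
Applying ICs: C₁ = 2, C₂ = -2
Particular solution: y = e^(3x)(2cos(3x) - 2sin(3x))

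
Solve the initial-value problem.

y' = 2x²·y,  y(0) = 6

General solution: y = Ce^(2x³/3)
Applying IC y(0) = 6:
Particular solution: y = 6e^(2x³/3)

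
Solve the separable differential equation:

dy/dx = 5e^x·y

Separating variables and integrating:
ln|y| = 5e^x + C

General solution: y = Ce^(5e^x)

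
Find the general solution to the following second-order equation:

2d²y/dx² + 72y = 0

Characteristic equation: 2r² + 72 = 0
Divide by 2: r² + 36 = 0
Roots: r = ±6i (complex conjugates)
General solution: y = C₁cos(6x) + C₂sin(6x)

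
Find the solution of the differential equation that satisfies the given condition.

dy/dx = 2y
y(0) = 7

General solution: y = Ce^(2x)
Applying IC y(0) = 7:
Particular solution: y = 7e^(2x)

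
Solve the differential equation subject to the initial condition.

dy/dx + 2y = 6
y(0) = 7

General solution: y = 3 + Ce^(-2x)
Applying y(0) = 7: C = 7 - 3 = 4
Particular solution: y = 3 + 4e^(-2x)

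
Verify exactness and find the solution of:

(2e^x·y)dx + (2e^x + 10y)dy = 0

Verify exactness: ∂M/∂y = ∂N/∂x ✓
Find F(x,y) such that ∂F/∂x = M, ∂F/∂y = N
Solution: 2e^x·y + 5y² = C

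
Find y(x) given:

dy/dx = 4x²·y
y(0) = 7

General solution: y = Ce^(4x³/3)
Applying IC y(0) = 7:
Particular solution: y = 7e^(4x³/3)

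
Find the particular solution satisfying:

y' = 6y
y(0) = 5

General solution: y = Ce^(6x)
Applying IC y(0) = 5:
Particular solution: y = 5e^(6x)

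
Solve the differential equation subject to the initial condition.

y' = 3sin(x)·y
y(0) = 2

General solution: y = Ce^(-3cos(x))
Applying IC y(0) = 2:
Particular solution: y = 2e^(3(1-cos(x)))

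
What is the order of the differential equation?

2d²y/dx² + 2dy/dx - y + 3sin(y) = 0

The order is 2 (highest derivative is of order 2).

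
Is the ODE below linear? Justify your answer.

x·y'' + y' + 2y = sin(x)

Yes. Linear (y and its derivatives appear to the first power only, no products of y terms)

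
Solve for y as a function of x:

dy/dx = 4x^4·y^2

Separating variables and integrating:
-1/y = 4x^5/5 + C

General solution: y^-1 = (-4/5)x^5 + C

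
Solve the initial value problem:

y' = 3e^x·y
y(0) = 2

General solution: y = Ce^(3e^x)
Applying IC y(0) = 2:
Particular solution: y = 2e^(3(e^x - 1))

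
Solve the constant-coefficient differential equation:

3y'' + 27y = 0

Characteristic equation: 3r² + 27 = 0
Divide by 3: r² + 9 = 0
Roots: r = ±3i (complex conjugates)
General solution: y = C₁cos(3x) + C₂sin(3x)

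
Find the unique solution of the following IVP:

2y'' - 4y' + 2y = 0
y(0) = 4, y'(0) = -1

General solution: y = (C₁ + C₂x)e^x
Repeated root r = 1
Applying ICs: C₁ = 4, C₂ = -5
Particular solution: y = (4 - 5x)e^x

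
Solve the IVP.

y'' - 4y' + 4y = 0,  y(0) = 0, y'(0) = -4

General solution: y = (C₁ + C₂x)e^(2x)
Repeated root r = 2
Applying ICs: C₁ = 0, C₂ = -4
Particular solution: y = -4xe^(2x)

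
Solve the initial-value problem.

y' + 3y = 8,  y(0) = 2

General solution: y = 8/3 + Ce^(-3x)
Applying y(0) = 2: C = 2 - 8/3 = -2/3
Particular solution: y = 8/3 - (2/3)e^(-3x)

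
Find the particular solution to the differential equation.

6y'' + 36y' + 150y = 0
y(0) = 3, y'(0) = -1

General solution: y = e^(-3x)(C₁cos(4x) + C₂sin(4x))
Complex roots r = -3 ± 4i
Applying ICs: C₁ = 3, C₂ = 2
Particular solution: y = e^(-3x)(3cos(4x) + 2sin(4x))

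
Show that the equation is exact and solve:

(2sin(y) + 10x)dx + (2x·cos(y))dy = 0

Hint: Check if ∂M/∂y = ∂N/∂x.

Verify exactness: ∂M/∂y = ∂N/∂x ✓
Find F(x,y) such that ∂F/∂x = M, ∂F/∂y = N
Solution: 2x·sin(y) + 5x² = C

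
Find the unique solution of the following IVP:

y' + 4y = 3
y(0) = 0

General solution: y = 3/4 + Ce^(-4x)
Applying y(0) = 0: C = 0 - 3/4 = -3/4
Particular solution: y = 3/4 - (3/4)e^(-4x)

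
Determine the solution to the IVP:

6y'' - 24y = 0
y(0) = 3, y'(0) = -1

General solution: y = C₁e^(2x) + C₂e^(-2x)
Applying ICs: C₁ = 5/4, C₂ = 7/4
Particular solution: y = (5/4)e^(2x) + (7/4)e^(-2x)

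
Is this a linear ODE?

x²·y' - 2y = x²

Yes. Linear (y and its derivatives appear to the first power only, no products of y terms)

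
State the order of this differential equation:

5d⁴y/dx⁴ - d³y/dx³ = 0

The order is 4 (highest derivative is of order 4).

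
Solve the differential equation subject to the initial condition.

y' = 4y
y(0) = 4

General solution: y = Ce^(4x)
Applying IC y(0) = 4:
Particular solution: y = 4e^(4x)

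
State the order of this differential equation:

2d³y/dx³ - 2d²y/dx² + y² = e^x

The order is 3 (highest derivative is of order 3).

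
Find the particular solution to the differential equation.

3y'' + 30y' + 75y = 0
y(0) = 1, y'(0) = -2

General solution: y = (C₁ + C₂x)e^(-5x)
Repeated root r = -5
Applying ICs: C₁ = 1, C₂ = 3
Particular solution: y = (1 + 3x)e^(-5x)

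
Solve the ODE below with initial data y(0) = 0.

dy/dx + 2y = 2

General solution: y = 1 + Ce^(-2x)
Applying y(0) = 0: C = 0 - 1 = -1
Particular solution: y = 1 - e^(-2x)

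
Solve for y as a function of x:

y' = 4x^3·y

Separating variables and integrating:
ln|y| = x^4 + C

General solution: y = Ce^(x^4)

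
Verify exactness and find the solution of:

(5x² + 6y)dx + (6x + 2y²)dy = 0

Verify exactness: ∂M/∂y = ∂N/∂x ✓
Find F(x,y) such that ∂F/∂x = M, ∂F/∂y = N
Solution: 5x³/3 + 6xy + 2y³/3 = C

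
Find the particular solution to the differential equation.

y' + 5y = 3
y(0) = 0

General solution: y = 3/5 + Ce^(-5x)
Applying y(0) = 0: C = 0 - 3/5 = -3/5
Particular solution: y = 3/5 - (3/5)e^(-5x)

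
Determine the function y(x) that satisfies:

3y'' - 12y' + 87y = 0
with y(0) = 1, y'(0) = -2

General solution: y = e^(2x)(C₁cos(5x) + C₂sin(5x))
Complex roots r = 2 ± 5i
Applying ICs: C₁ = 1, C₂ = -4/5
Particular solution: y = e^(2x)(cos(5x) - (4/5)sin(5x))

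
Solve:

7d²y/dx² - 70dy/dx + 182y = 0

Characteristic equation: 7r² - 70r + 182 = 0
Divide by 7: r² - 10r + 26 = 0
Roots: r = 5 ± i (complex conjugates)
General solution: y = e^(5x)(C₁cos(x) + C₂sin(x))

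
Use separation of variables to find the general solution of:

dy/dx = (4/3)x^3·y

Separating variables and integrating:
ln|y| = x^4/3 + C

General solution: y = Ce^(x^4/3)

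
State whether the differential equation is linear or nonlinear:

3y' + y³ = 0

Nonlinear (y³ term)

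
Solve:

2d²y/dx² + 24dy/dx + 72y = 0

Characteristic equation: 2r² + 24r + 72 = 0
Divide by 2: r² + 12r + 36 = 0
Factored: (r + 6)² = 0
Repeated root: r = -6
General solution: y = (C₁ + C₂x)e^(-6x)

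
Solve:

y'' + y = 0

Characteristic equation: r² + 1 = 0
Roots: r = ±i (complex conjugates)
General solution: y = C₁cos(x) + C₂sin(x)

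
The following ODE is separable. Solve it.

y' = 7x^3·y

Separating variables and integrating:
ln|y| = 7x^4/4 + C

General solution: y = Ce^(7x^4/4)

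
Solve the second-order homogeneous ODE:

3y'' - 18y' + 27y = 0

Characteristic equation: 3r² - 18r + 27 = 0
Divide by 3: r² - 6r + 9 = 0
Factored: (r - 3)² = 0
Repeated root: r = 3
General solution: y = (C₁ + C₂x)e^(3x)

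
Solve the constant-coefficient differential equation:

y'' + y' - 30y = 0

Characteristic equation: r² + r - 30 = 0
Roots: r = 5, -6 (distinct real)
General solution: y = C₁e^(5x) + C₂e^(-6x)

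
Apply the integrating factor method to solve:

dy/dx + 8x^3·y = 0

Using integrating factor method:

General solution: y = Ce^(-2x^4)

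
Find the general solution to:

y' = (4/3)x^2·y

Separating variables and integrating:
ln|y| = 4x^3/9 + C

General solution: y = Ce^(4x^3/9)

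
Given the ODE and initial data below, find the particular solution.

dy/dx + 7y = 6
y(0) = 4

General solution: y = 6/7 + Ce^(-7x)
Applying y(0) = 4: C = 4 - 6/7 = 22/7
Particular solution: y = 6/7 + (22/7)e^(-7x)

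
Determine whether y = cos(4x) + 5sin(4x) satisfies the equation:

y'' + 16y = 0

Verification:
y'' = -16cos(4x) - 80sin(4x)
y'' + 16y = 0 ✓

Yes, it is a solution.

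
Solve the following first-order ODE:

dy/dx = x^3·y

Separating variables and integrating:
ln|y| = x^4/4 + C

General solution: y = Ce^(x^4/4)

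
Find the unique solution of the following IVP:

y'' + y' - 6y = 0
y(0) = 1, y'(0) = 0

General solution: y = C₁e^(2x) + C₂e^(-3x)
Applying ICs: C₁ = 3/5, C₂ = 2/5
Particular solution: y = (3/5)e^(2x) + (2/5)e^(-3x)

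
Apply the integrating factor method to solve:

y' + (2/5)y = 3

Using integrating factor method:

General solution: y = 15/2 + Ce^(-2x/5)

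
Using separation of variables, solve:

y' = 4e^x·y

Separating variables and integrating:
ln|y| = 4e^x + C

General solution: y = Ce^(4e^x)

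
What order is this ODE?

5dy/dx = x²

The order is 1 (highest derivative is of order 1).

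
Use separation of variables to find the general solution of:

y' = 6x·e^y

Separating variables and integrating:
-e^(-y) = 3x² + C

General solution: y = -ln(C - 3x²)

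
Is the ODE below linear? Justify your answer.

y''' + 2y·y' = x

No. Nonlinear (product y·y')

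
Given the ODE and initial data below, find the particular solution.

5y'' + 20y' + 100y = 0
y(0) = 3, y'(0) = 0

General solution: y = e^(-2x)(C₁cos(4x) + C₂sin(4x))
Complex roots r = -2 ± 4i
Applying ICs: C₁ = 3, C₂ = 3/2
Particular solution: y = e^(-2x)(3cos(4x) + (3/2)sin(4x))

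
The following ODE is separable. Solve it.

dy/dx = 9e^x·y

Separating variables and integrating:
ln|y| = 9e^x + C

General solution: y = Ce^(9e^x)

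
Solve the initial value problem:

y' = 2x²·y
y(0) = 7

General solution: y = Ce^(2x³/3)
Applying IC y(0) = 7:
Particular solution: y = 7e^(2x³/3)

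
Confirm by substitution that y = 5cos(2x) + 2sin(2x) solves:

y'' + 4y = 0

Verification:
y'' = -20cos(2x) - 8sin(2x)
y'' + 4y = 0 ✓

Yes, it is a solution.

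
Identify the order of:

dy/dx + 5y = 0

The order is 1 (highest derivative is of order 1).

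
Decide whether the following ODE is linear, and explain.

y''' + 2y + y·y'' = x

Nonlinear (y·y'' term)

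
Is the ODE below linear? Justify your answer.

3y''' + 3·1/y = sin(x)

No. Nonlinear (1/y term)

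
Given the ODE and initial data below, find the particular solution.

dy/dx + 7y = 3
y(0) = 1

General solution: y = 3/7 + Ce^(-7x)
Applying y(0) = 1: C = 1 - 3/7 = 4/7
Particular solution: y = 3/7 + (4/7)e^(-7x)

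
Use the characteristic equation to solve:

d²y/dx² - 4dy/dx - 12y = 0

Characteristic equation: r² - 4r - 12 = 0
Roots: r = 6, -2 (distinct real)
General solution: y = C₁e^(6x) + C₂e^(-2x)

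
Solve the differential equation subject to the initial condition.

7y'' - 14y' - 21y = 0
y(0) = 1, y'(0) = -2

General solution: y = C₁e^(3x) + C₂e^(-x)
Applying ICs: C₁ = -1/4, C₂ = 5/4
Particular solution: y = -(1/4)e^(3x) + (5/4)e^(-x)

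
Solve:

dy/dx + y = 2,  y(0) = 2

General solution: y = 2 + Ce^(-x)
Applying y(0) = 2: C = 2 - 2 = 0
Particular solution: y = 2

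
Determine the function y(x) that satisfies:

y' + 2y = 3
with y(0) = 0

General solution: y = 3/2 + Ce^(-2x)
Applying y(0) = 0: C = 0 - 3/2 = -3/2
Particular solution: y = 3/2 - (3/2)e^(-2x)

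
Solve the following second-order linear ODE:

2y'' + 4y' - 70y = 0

Characteristic equation: 2r² + 4r - 70 = 0
Divide by 2: r² + 2r - 35 = 0
Roots: r = 5, -7 (distinct real)
General solution: y = C₁e^(5x) + C₂e^(-7x)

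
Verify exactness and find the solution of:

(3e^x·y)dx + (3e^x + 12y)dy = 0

Verify exactness: ∂M/∂y = ∂N/∂x ✓
Find F(x,y) such that ∂F/∂x = M, ∂F/∂y = N
Solution: 3e^x·y + 6y² = C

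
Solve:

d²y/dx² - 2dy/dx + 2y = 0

Characteristic equation: r² - 2r + 2 = 0
Roots: r = 1 ± i (complex conjugates)
General solution: y = e^x(C₁cos(x) + C₂sin(x))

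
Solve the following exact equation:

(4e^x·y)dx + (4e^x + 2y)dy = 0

Verify exactness: ∂M/∂y = ∂N/∂x ✓
Find F(x,y) such that ∂F/∂x = M, ∂F/∂y = N
Solution: 4e^x·y + y² = C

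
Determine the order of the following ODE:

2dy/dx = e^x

The order is 1 (highest derivative is of order 1).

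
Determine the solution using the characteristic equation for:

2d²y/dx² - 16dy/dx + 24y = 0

Characteristic equation: 2r² - 16r + 24 = 0
Divide by 2: r² - 8r + 12 = 0
Roots: r = 6, 2 (distinct real)
General solution: y = C₁e^(6x) + C₂e^(2x)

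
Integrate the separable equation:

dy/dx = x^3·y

Separating variables and integrating:
ln|y| = x^4/4 + C

General solution: y = Ce^(x^4/4)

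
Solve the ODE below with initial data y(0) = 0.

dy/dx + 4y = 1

General solution: y = 1/4 + Ce^(-4x)
Applying y(0) = 0: C = 0 - 1/4 = -1/4
Particular solution: y = 1/4 - (1/4)e^(-4x)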